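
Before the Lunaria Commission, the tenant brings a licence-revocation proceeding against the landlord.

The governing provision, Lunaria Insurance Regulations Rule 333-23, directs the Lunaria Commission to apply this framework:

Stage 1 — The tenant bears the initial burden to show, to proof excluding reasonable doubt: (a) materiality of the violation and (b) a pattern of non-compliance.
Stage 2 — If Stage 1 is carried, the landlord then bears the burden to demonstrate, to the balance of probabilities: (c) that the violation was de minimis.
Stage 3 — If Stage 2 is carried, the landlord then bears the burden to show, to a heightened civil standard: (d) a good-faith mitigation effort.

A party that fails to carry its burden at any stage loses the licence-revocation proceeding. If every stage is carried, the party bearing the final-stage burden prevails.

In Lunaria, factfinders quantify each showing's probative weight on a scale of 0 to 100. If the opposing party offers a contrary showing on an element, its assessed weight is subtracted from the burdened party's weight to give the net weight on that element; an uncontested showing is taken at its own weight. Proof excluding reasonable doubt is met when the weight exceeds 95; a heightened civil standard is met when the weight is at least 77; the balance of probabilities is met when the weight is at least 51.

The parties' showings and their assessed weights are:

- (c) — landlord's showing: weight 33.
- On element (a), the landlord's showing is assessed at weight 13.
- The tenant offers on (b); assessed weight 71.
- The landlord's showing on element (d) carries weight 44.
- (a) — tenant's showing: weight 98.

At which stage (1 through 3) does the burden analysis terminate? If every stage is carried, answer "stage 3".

Stage 1 (tenant, proof excluding reasonable doubt, weight exceeds 95): (a) net 98−13=85 ≤ 95 — fails; (b) 71 ≤ 95 — fails.
  Stage 1 not carried; the tenant fails its burden.
The landlord prevails.

stage 1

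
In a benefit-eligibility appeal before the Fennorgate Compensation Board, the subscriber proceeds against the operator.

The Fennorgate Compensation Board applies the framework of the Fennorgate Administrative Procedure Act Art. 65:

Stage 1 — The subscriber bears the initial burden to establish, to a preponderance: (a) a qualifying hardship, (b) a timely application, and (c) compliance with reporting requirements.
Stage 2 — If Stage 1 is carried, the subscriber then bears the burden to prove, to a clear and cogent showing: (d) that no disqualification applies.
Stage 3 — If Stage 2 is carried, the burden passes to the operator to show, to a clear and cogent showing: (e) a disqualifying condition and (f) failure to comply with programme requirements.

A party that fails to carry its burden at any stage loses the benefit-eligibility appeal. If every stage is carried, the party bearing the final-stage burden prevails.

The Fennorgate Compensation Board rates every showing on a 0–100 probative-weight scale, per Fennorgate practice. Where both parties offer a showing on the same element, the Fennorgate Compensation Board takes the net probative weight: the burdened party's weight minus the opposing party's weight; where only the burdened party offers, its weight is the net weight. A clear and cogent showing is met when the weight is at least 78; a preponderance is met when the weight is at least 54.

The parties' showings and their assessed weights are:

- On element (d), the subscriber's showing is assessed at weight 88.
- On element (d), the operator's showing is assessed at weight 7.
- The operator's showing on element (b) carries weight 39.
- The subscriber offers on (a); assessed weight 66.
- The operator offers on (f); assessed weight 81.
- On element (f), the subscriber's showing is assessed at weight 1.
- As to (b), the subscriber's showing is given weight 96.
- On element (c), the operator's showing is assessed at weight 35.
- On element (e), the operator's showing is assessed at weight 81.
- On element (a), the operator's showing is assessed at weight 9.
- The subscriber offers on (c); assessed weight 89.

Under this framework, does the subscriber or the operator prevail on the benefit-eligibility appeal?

Stage 1 (subscriber, a preponderance, weight is at least 54): (a) net 66−9=57 ≥ 54 — meets; (b) net 96−39=57 ≥ 54 — meets; (c) net 89−35=54 ≥ 54 — meets.
  All elements met. The subscriber retains the burden for Stage 2.
Stage 2 (subscriber, a clear and cogent showing, weight is at least 78): (d) net 88−7=81 ≥ 78 — meets.
  The subscriber carries Stage 2; the operator now bears the burden.
Stage 3 (operator, a clear and cogent showing, weight is at least 78): (e) 81 ≥ 78 — meets; (f) net 81−1=80 ≥ 78 — meets.
  The operator carries the last stage.
Every stage carried; the operator prevails.

operator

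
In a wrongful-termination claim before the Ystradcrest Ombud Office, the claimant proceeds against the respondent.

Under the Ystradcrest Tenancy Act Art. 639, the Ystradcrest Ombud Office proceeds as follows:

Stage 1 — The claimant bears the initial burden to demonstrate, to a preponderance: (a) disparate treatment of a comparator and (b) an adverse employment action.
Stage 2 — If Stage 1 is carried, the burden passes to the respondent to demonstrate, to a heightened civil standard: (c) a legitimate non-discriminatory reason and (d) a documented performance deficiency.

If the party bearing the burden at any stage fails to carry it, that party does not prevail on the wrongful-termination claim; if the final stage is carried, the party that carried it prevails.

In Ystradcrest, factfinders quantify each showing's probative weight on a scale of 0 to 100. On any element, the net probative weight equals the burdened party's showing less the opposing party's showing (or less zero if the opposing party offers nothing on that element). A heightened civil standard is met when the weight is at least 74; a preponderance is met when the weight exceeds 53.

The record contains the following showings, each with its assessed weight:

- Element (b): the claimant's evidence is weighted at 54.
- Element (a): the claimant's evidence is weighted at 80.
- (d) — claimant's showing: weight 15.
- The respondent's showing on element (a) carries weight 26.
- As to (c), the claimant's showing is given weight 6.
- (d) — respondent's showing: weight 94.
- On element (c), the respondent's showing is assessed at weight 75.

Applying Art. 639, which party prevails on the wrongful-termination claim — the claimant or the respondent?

claimant

At Stage 1 the claimant must meet a preponderance (weight exceeds 53): on (a) the weight is 80 less the opposing 26 gives net 54, > 53, so (a) meets the standard; on (b) the weight is 54, > 53, so (b) meets the standard.
  Stage 1 carried; the burden shifts to the respondent.
At Stage 2 the respondent must meet a heightened civil standard (weight is at least 74): on (c) the weight is 75 less the opposing 6 gives net 69, which does not reach 74, so (c) does not meet the standard; on (d) the weight is 94 less the opposing 15 gives net 79, ≥ 74, so (d) meets the standard.
  Not every element is met, so the respondent fails to carry Stage 2.
The claimant prevails.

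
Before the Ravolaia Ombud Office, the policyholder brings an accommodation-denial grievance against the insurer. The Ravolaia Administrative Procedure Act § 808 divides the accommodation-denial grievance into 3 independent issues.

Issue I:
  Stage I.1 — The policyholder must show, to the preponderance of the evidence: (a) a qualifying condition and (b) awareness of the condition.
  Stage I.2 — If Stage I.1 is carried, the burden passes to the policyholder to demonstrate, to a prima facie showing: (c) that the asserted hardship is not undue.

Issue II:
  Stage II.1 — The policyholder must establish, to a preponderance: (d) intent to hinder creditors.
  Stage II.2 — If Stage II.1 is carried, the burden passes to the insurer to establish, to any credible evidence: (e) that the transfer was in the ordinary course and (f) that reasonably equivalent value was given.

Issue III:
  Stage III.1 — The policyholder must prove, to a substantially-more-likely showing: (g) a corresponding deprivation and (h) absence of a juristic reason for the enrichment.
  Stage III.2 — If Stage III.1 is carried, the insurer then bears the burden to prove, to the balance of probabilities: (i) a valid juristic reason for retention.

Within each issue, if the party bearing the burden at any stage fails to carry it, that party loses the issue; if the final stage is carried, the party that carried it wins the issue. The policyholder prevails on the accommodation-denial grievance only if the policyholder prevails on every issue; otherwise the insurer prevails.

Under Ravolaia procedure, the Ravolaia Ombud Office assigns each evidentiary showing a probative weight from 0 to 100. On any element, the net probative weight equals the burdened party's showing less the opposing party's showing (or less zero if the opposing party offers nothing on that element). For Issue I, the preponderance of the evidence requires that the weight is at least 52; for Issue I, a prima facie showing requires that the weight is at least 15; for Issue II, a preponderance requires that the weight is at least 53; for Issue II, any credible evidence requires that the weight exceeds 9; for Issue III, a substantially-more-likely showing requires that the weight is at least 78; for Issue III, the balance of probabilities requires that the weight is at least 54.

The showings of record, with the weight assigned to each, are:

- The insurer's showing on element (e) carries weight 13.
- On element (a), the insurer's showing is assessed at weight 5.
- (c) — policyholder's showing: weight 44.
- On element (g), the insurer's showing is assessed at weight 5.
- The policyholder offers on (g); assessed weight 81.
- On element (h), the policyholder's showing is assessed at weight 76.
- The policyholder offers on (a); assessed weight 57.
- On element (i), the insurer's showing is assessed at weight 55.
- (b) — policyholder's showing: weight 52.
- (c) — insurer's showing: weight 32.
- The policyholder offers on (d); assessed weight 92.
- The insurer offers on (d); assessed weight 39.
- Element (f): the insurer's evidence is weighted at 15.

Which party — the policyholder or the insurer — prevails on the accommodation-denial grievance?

insurer

— Issue I —
Stage I.1 — burden on policyholder; standard: the preponderance of the evidence (weight is at least 52).
    (a): 57 − 5 = 52 ≥ 52 [met]
    (b): 52 ≥ 52 [met]
  Stage I.1 is satisfied; the policyholder continues to bear the burden.
Stage I.2 — burden on policyholder; standard: a prima facie showing (weight is at least 15).
    (c): 44 − 32 = 12 < 15 [not met]
  Not every element is met, so the policyholder fails to carry Stage I.2.
So the insurer prevails on this issue.
— Issue II —
At Stage II.1 the policyholder must meet a preponderance (weight is at least 53): on (d) the weight is 92 less the opposing 39 gives net 53, ≥ 53, so (d) meets the standard.
  The policyholder carries Stage II.1; the insurer now bears the burden.
At Stage II.2 the insurer must meet any credible evidence (weight exceeds 9): on (e) the weight is 13, which does exceed 9, so (e) meets the standard; on (f) the weight is 15, > 9, so (f) meets the standard.
  Stage II.2 carried; the final stage is satisfied.
Every stage carried; the insurer prevails on this issue.
— Issue III —
Stage III.1 — burden on policyholder; standard: a substantially-more-likely showing (weight is at least 78).
    (g): 81 − 5 = 76 < 78 [not met]
    (h): 76 < 78 [not met]
  The policyholder does not carry Stage III.1.
So the insurer prevails on this issue.
Per-issue: Issue I → insurer; Issue II → insurer; Issue III → insurer. The policyholder must prevail on every issue; overall, the insurer prevails.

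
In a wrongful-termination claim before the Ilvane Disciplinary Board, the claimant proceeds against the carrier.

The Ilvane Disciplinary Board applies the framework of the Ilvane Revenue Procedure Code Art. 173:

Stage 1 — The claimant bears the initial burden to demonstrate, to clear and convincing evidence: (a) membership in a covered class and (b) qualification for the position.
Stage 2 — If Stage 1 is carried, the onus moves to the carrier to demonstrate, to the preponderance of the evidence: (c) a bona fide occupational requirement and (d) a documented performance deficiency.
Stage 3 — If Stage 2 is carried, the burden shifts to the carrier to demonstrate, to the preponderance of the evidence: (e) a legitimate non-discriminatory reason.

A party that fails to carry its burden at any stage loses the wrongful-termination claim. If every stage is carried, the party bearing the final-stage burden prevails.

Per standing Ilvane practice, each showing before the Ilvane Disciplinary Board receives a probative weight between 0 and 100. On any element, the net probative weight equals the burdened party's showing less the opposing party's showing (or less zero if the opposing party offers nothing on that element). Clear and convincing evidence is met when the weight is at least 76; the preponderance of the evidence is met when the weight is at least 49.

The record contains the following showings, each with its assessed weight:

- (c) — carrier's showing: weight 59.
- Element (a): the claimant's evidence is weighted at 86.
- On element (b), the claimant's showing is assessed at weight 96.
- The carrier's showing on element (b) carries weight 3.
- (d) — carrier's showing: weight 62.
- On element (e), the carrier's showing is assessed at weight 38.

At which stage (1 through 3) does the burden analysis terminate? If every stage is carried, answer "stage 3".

Stage 1 (claimant, clear and convincing evidence, weight is at least 76): (a) 86 ≥ 76 — meets; (b) net 96−3=93 ≥ 76 — meets.
  All elements met. The burden passes to the carrier.
Stage 2 (carrier, the preponderance of the evidence, weight is at least 49): (c) 59 ≥ 49 — meets; (d) 62 ≥ 49 — meets.
  All elements met. The carrier retains the burden for Stage 3.
Stage 3 (carrier, the preponderance of the evidence, weight is at least 49): (e) 38 < 49 — fails.
  Not every element is met, so the carrier fails to carry Stage 3.
The analysis ends at Stage 3; the claimant prevails.

stage 3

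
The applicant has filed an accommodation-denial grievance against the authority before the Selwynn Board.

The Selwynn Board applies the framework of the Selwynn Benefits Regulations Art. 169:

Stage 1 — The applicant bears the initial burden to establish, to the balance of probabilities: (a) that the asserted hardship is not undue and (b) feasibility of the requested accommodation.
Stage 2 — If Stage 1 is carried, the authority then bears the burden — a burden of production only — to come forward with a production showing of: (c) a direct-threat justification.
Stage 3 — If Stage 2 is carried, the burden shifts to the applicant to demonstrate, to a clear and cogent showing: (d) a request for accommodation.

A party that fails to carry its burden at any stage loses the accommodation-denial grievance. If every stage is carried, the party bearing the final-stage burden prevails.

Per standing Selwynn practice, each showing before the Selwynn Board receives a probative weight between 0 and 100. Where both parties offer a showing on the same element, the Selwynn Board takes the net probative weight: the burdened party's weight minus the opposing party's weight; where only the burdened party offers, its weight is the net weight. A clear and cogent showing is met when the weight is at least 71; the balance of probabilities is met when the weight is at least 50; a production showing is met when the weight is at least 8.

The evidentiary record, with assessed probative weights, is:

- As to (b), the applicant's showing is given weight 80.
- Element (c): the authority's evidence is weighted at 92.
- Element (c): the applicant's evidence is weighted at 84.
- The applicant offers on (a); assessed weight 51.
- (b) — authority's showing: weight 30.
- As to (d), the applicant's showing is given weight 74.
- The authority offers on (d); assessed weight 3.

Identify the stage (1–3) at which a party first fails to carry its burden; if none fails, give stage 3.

stage 3

Stage 1 — burden on applicant; standard: the balance of probabilities (weight is at least 50).
    (a): 51 ≥ 50 [met]
    (b): 80 − 30 = 50 ≥ 50 [met]
  All elements met. The burden passes to the authority.
Stage 2 — burden on authority; standard: a production showing (weight is at least 8).
    (c): 92 − 84 = 8 ≥ 8 [met]
  All elements met. The burden passes to the applicant.
Stage 3 — burden on applicant; standard: a clear and cogent showing (weight is at least 71).
    (d): 74 − 3 = 71 ≥ 71 [met]
  The applicant carries the last stage.
Every stage carried; the applicant prevails.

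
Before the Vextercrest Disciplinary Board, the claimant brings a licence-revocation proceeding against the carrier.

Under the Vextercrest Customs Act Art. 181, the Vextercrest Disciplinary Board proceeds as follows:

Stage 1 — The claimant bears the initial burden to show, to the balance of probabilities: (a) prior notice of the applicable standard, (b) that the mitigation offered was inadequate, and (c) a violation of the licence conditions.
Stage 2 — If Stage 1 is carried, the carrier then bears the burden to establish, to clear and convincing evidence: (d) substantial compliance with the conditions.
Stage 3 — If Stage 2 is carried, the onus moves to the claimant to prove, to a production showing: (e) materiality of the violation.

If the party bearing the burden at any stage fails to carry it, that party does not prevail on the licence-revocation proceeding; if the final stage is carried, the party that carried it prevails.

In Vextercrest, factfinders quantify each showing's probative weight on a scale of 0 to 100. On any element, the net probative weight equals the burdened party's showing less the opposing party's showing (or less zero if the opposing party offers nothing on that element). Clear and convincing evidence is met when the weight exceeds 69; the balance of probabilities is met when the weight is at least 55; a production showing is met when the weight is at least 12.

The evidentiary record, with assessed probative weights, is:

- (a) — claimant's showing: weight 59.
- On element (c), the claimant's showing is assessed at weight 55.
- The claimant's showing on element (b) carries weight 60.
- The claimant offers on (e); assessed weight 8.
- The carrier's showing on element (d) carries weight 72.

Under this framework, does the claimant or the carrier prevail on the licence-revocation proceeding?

carrier

At Stage 1 the claimant must meet the balance of probabilities (weight is at least 55): on (a) the weight is 59, which does reach 55, so (a) meets the standard; on (b) the weight is 60, ≥ 55, so (b) meets the standard; on (c) the weight is 55, ≥ 55, so (c) meets the standard.
  The claimant carries Stage 1; the carrier now bears the burden.
At Stage 2 the carrier must meet clear and convincing evidence (weight exceeds 69): on (d) the weight is 72, which does exceed 69, so (d) meets the standard.
  Stage 2 is satisfied; the onus moves to the claimant.
At Stage 3 the claimant must meet a production showing (weight is at least 12): on (e) the weight is 8, < 12, so (e) does not meet the standard.
  Not every element is met, so the claimant fails to carry Stage 3.
So the carrier prevails.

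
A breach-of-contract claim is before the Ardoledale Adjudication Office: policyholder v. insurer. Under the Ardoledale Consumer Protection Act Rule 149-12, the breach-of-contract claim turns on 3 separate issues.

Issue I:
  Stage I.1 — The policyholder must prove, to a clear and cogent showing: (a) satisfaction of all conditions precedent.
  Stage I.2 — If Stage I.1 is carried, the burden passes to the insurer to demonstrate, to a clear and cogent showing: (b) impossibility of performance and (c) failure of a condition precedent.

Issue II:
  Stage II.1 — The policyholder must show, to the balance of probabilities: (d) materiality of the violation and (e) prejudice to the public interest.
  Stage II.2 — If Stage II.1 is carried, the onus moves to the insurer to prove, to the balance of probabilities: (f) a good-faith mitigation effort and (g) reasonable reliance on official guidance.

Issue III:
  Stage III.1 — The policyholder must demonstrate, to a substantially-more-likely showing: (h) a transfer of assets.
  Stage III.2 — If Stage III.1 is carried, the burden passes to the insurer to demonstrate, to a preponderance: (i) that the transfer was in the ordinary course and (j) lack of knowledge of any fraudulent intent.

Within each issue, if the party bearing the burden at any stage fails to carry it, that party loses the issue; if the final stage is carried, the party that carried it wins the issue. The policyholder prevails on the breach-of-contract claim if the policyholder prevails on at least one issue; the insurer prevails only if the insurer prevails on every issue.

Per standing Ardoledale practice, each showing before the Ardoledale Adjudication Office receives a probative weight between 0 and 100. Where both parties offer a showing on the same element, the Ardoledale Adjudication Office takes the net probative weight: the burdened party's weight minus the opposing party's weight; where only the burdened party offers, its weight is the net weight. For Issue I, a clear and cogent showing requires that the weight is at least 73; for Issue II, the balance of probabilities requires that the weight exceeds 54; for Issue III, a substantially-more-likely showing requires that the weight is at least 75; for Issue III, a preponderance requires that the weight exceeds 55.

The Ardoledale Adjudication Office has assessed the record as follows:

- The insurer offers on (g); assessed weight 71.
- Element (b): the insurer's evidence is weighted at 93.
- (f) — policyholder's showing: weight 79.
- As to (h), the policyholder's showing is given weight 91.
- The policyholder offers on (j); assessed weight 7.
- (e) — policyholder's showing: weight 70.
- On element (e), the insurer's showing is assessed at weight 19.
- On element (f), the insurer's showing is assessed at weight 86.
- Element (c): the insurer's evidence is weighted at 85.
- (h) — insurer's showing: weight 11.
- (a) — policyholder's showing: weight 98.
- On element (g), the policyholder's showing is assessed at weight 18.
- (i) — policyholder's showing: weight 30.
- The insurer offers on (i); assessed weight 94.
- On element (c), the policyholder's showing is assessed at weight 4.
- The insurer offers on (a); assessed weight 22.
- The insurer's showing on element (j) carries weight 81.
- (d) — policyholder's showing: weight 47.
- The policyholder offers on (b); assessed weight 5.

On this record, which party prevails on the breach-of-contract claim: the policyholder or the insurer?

insurer

— Issue I —
At Stage I.1 the policyholder must meet a clear and cogent showing (weight is at least 73): on (a) the weight is 98 less the opposing 22 gives net 76, ≥ 73, so (a) meets the standard.
  Stage I.1 carried; the burden shifts to the insurer.
At Stage I.2 the insurer must meet a clear and cogent showing (weight is at least 73): on (b) the weight is 93 less the opposing 5 gives net 88, which does reach 73, so (b) meets the standard; on (c) the weight is 85 less the opposing 4 gives net 81, which does reach 73, so (c) meets the standard.
  The insurer carries the last stage.
Every stage carried; the insurer prevails on this issue.
— Issue II —
Stage II.1 (policyholder, the balance of probabilities, weight exceeds 54): (d) 47 ≤ 54 — fails; (e) net 70−19=51 ≤ 54 — fails.
  Not every element is met, so the policyholder fails to carry Stage II.1.
So the insurer prevails on this issue.
— Issue III —
Stage III.1 — burden on policyholder; standard: a substantially-more-likely showing (weight is at least 75).
    (h): 91 − 11 = 80 ≥ 75 [met]
  All elements met. The burden passes to the insurer.
Stage III.2 — burden on insurer; standard: a preponderance (weight exceeds 55).
    (i): 94 − 30 = 64 > 55 [met]
    (j): 81 − 7 = 74 > 55 [met]
  All elements met at the final stage.
With every stage satisfied, the insurer prevails on this issue.
Per-issue: Issue I → insurer; Issue II → insurer; Issue III → insurer. The policyholder must prevail on at least one issue; overall, the insurer prevails.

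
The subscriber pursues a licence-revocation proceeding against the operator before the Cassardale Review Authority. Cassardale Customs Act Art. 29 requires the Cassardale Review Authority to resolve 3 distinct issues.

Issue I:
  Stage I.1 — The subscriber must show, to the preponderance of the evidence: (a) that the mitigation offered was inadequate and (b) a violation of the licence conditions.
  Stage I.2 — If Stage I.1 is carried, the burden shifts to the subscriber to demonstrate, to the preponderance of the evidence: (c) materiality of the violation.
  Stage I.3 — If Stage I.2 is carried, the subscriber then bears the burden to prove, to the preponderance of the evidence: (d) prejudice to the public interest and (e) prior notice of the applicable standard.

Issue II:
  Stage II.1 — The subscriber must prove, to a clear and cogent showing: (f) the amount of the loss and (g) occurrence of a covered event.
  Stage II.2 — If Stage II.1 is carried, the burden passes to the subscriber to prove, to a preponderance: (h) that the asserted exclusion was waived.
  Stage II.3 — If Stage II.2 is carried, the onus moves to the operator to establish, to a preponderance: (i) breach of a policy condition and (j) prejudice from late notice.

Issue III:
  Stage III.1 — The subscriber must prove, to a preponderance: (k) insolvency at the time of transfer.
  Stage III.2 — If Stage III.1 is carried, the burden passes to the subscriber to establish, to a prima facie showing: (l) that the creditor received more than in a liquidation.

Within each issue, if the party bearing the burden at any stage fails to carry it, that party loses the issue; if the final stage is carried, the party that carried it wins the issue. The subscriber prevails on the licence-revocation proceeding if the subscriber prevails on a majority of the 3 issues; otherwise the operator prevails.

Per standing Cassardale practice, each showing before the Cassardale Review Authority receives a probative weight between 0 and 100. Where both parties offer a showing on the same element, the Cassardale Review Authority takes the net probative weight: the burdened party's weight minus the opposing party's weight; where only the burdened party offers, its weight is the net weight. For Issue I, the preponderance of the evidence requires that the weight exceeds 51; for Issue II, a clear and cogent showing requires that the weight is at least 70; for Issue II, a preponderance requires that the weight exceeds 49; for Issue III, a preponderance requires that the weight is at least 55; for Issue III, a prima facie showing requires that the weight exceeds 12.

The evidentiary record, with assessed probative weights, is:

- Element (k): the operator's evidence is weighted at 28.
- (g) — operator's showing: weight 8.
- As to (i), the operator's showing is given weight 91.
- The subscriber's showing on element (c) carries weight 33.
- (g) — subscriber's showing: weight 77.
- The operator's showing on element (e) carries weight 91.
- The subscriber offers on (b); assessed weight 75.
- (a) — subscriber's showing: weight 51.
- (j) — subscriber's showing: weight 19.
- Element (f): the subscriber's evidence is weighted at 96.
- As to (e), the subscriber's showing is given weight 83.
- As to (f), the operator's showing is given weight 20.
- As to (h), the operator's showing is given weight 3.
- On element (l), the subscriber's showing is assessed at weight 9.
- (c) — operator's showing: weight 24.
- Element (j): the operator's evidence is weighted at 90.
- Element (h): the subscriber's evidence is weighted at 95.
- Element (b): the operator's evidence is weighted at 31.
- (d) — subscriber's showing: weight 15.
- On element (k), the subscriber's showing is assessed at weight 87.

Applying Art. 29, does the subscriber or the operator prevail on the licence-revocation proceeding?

— Issue I —
Stage I.1 — burden on subscriber; standard: the preponderance of the evidence (weight exceeds 51).
    (a): 51 ≤ 51 [not met]
    (b): 75 − 31 = 44 ≤ 51 [not met]
  Stage I.1 not carried; the subscriber fails its burden.
The operator prevails on this issue.
— Issue II —
Stage II.1 — burden on subscriber; standard: a clear and cogent showing (weight is at least 70).
    (f): 96 − 20 = 76 ≥ 70 [met]
    (g): 77 − 8 = 69 < 70 [not met]
  Stage II.1 not carried; the subscriber fails its burden.
So the operator prevails on this issue.
— Issue III —
Stage III.1 (subscriber, a preponderance, weight is at least 55): (k) net 87−28=59 ≥ 55 — meets.
  Stage III.1 is satisfied; the subscriber continues to bear the burden.
Stage III.2 (subscriber, a prima facie showing, weight exceeds 12): (l) 9 ≤ 12 — fails.
  Not every element is met, so the subscriber fails to carry Stage III.2.
The operator prevails on this issue.
Per-issue: Issue I → operator; Issue II → operator; Issue III → operator. The subscriber must prevail on a majority of issues; overall, the operator prevails.

operator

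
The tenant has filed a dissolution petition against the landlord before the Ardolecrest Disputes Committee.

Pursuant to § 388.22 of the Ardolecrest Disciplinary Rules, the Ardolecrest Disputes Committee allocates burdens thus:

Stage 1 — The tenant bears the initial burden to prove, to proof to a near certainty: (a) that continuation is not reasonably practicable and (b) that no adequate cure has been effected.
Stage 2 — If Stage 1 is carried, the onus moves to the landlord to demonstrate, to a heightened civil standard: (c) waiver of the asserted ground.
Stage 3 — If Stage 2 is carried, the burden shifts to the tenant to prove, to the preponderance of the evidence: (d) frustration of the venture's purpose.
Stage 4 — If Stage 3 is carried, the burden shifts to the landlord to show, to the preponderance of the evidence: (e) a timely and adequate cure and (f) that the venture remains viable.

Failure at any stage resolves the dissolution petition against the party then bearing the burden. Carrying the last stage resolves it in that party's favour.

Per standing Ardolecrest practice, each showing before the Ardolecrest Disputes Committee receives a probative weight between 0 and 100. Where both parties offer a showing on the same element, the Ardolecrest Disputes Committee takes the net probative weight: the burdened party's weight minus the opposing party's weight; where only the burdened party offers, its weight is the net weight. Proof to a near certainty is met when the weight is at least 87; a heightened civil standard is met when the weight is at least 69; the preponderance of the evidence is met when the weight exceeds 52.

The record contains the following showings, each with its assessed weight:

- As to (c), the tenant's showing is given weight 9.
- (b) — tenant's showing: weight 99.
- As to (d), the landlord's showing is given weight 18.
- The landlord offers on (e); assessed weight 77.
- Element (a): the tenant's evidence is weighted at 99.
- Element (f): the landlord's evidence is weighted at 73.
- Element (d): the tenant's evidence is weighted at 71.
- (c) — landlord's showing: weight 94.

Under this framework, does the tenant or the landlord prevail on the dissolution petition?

At Stage 1 the tenant must meet proof to a near certainty (weight is at least 87): on (a) the weight is 99, ≥ 87, so (a) meets the standard; on (b) the weight is 99, ≥ 87, so (b) meets the standard.
  Stage 1 is satisfied; the onus moves to the landlord.
At Stage 2 the landlord must meet a heightened civil standard (weight is at least 69): on (c) the weight is 94 less the opposing 9 gives net 85, ≥ 69, so (c) meets the standard.
  Stage 2 carried; the burden shifts to the tenant.
At Stage 3 the tenant must meet the preponderance of the evidence (weight exceeds 52): on (d) the weight is 71 less the opposing 18 gives net 53, which does exceed 52, so (d) meets the standard.
  All elements met. The burden passes to the landlord.
At Stage 4 the landlord must meet the preponderance of the evidence (weight exceeds 52): on (e) the weight is 77, > 52, so (e) meets the standard; on (f) the weight is 73, which does exceed 52, so (f) meets the standard.
  Stage 4 carried; the final stage is satisfied.
Every stage carried; the landlord prevails.

landlord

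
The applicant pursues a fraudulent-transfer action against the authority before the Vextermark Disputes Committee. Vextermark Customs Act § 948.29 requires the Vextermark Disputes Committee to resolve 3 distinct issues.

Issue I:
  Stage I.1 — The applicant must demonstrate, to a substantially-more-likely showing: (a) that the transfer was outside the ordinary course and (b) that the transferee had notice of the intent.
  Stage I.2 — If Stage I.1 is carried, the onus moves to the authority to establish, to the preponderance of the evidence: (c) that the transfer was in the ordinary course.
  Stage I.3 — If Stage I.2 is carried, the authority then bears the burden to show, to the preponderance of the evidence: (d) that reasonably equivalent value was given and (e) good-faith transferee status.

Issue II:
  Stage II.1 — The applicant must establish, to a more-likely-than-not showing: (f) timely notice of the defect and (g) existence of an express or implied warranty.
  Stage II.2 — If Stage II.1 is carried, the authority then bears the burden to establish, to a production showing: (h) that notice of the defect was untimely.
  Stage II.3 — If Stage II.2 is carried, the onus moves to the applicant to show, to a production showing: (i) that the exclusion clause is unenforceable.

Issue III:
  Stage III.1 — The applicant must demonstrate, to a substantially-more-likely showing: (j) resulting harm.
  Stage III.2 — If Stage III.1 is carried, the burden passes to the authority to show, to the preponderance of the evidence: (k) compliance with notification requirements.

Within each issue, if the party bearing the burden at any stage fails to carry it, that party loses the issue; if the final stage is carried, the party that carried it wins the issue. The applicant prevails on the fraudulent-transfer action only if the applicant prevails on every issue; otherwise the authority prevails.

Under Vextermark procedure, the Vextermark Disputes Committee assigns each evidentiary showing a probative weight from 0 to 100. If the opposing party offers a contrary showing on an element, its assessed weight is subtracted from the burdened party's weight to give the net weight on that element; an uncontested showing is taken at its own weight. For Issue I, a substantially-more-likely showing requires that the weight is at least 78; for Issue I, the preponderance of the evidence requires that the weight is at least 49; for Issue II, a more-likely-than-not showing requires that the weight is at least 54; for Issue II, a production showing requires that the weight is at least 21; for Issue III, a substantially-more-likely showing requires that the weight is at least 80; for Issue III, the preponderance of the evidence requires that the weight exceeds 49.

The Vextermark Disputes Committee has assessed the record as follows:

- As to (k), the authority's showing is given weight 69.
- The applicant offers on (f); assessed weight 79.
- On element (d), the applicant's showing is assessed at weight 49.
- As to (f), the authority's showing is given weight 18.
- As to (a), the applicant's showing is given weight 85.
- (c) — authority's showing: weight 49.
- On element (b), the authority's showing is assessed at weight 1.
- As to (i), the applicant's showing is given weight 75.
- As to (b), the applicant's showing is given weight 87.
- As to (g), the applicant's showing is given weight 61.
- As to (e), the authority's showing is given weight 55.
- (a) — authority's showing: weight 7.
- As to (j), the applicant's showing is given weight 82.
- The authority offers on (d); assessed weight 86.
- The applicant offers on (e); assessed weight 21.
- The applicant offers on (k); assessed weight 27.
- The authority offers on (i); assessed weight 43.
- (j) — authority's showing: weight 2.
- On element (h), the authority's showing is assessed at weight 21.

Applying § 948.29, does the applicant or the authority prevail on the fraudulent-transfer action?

— Issue I —
At Stage I.1 the applicant must meet a substantially-more-likely showing (weight is at least 78): on (a) the weight is 85 less the opposing 7 gives net 78, which does reach 78, so (a) meets the standard; on (b) the weight is 87 less the opposing 1 gives net 86, which does reach 78, so (b) meets the standard.
  Stage I.1 is satisfied; the onus moves to the authority.
At Stage I.2 the authority must meet the preponderance of the evidence (weight is at least 49): on (c) the weight is 49, which does reach 49, so (c) meets the standard.
  Stage I.2 is satisfied; the authority continues to bear the burden.
At Stage I.3 the authority must meet the preponderance of the evidence (weight is at least 49): on (d) the weight is 86 less the opposing 49 gives net 37, < 49, so (d) does not meet the standard; on (e) the weight is 55 less the opposing 21 gives net 34, which does not reach 49, so (e) does not meet the standard.
  Stage I.3 not carried; the authority fails its burden.
The applicant prevails on this issue.
— Issue II —
Stage II.1 (applicant, a more-likely-than-not showing, weight is at least 54): (f) net 79−18=61 ≥ 54 — meets; (g) 61 ≥ 54 — meets.
  Stage II.1 carried; the burden shifts to the authority.
Stage II.2 (authority, a production showing, weight is at least 21): (h) 21 ≥ 21 — meets.
  All elements met. The burden passes to the applicant.
Stage II.3 (applicant, a production showing, weight is at least 21): (i) net 75−43=32 ≥ 21 — meets.
  All elements met at the final stage.
Every stage carried; the applicant prevails on this issue.
— Issue III —
At Stage III.1 the applicant must meet a substantially-more-likely showing (weight is at least 80): on (j) the weight is 82 less the opposing 2 gives net 80, which does reach 80, so (j) meets the standard.
  Stage III.1 carried; the burden shifts to the authority.
At Stage III.2 the authority must meet the preponderance of the evidence (weight exceeds 49): on (k) the weight is 69 less the opposing 27 gives net 42, which does not exceed 49, so (k) does not meet the standard.
  Not every element is met, so the authority fails to carry Stage III.2.
The analysis ends at Stage III.2; the applicant prevails on this issue.
Per-issue: Issue I → applicant; Issue II → applicant; Issue III → applicant. The applicant must prevail on every issue; overall, the applicant prevails.

applicant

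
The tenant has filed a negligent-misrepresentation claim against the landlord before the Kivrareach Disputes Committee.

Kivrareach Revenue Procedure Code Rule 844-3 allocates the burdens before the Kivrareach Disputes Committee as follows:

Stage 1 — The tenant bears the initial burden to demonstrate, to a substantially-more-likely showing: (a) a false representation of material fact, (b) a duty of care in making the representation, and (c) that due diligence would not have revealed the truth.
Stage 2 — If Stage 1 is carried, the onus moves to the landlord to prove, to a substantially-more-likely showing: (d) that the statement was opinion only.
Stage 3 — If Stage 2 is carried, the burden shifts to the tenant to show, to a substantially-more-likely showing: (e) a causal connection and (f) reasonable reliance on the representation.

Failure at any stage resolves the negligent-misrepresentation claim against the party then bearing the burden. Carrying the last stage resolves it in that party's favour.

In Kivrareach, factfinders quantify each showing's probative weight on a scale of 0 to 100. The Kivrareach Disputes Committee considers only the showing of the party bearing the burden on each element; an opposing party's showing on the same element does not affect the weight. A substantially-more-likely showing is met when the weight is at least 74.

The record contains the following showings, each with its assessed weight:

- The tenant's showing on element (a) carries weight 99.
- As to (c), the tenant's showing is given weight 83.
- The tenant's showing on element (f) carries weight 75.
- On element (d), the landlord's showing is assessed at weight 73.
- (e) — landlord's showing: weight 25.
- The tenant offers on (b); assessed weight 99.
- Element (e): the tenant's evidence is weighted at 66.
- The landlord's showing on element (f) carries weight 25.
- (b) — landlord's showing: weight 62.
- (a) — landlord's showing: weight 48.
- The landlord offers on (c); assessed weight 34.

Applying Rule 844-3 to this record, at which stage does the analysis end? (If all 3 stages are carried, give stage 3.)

Stage 1 (tenant, a substantially-more-likely showing, weight is at least 74): (a) 99 (landlord's 48 disregarded) ≥ 74 — meets; (b) 99 (landlord's 62 disregarded) ≥ 74 — meets; (c) 83 (landlord's 34 disregarded) ≥ 74 — meets.
  The tenant carries Stage 1; the landlord now bears the burden.
Stage 2 (landlord, a substantially-more-likely showing, weight is at least 74): (d) 73 < 74 — fails.
  The landlord does not carry Stage 2.
The analysis ends at Stage 2; the tenant prevails.

stage 2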